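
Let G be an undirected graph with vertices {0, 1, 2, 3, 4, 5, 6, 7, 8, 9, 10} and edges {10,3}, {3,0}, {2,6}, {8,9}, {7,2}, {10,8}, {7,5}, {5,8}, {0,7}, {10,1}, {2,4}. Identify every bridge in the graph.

1-10, 2-4, 2-6, 2-7, 8-9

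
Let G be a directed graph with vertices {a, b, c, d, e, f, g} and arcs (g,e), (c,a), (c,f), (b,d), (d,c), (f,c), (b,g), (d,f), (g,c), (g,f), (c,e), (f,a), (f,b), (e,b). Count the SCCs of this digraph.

{b, c, d, e, f, g} are all mutually reachable — one SCC of size 6.
{a} is an SCC by itself.
That gives 2 strongly connected components.

2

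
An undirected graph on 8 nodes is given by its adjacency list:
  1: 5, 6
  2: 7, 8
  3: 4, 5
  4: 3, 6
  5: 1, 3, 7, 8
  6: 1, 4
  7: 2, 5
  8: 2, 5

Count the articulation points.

1

Removing 5 increases the component count from 1 to 2, so 5 is a cut vertex.
By contrast removing 3 leaves 1 component; it is not a cut vertex. No other vertex is a cut vertex either.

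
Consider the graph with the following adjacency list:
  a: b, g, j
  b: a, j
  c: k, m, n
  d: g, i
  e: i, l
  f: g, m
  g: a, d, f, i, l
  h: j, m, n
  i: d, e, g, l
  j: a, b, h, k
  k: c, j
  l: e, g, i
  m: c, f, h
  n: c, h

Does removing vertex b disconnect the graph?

No

Deleting b leaves 1 component (was 1) (its neighbors a, j remain connected to each other), so b is not a cut vertex.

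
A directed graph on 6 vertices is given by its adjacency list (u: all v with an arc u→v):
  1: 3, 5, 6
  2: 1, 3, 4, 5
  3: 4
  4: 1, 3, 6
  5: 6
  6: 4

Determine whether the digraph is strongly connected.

No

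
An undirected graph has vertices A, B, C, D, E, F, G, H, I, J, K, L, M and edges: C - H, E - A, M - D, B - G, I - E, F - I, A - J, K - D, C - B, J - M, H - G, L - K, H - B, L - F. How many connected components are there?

Starting from B we can reach B, C, G, H. That is one component of size 4.
Starting from A we can reach A, D, E, F, I, J, K, L, M. That is one component of size 9.
Total: 2 components.

2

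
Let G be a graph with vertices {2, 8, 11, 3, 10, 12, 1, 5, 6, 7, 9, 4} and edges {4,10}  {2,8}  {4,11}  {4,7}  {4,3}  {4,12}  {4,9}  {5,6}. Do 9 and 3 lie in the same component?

Yes

From 9 we can reach 3, 4, 7, 9, 10, 11, 12, which includes 3.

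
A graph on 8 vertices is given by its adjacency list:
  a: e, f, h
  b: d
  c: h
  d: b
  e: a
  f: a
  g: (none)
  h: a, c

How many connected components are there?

3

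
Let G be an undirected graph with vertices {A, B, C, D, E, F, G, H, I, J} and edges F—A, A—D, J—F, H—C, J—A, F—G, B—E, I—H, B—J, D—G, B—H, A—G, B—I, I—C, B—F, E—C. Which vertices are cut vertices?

B

Removing B increases the component count from 1 to 2, so B is a cut vertex.
By contrast removing H leaves 1 component; it is not a cut vertex. No other vertex is a cut vertex either.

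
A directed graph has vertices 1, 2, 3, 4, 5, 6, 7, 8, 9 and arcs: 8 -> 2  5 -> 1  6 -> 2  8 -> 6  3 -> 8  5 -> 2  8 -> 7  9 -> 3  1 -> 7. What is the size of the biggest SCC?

1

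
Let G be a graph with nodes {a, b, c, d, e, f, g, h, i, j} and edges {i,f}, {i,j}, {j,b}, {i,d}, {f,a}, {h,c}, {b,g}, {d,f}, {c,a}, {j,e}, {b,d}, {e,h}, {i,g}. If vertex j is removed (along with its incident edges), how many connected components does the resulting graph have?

1

With j gone, the remaining components are: {a, b, c, d, e, f, g, h, i}.
That is 1 component.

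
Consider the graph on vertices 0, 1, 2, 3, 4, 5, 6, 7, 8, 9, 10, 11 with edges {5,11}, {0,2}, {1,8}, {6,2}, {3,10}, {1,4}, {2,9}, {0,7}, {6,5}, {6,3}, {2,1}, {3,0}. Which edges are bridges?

0-7, 1-2, 1-4, 1-8, 10-3, 11-5, 2-9, 5-6

The edges on the cycle 6-3-0-2-6 are not bridges since each lies on that cycle.
But removing 7 - 0 disconnects 7 from 0; removing 3 - 10 disconnects 3 from 10; removing 4 - 1 disconnects 4 from 1; removing 9 - 2 disconnects 9 from 2 — these are bridges.
In total 8 edges are bridges.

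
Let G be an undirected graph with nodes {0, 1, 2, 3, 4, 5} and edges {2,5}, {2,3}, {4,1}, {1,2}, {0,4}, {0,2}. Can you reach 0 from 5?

From 5 we can reach 0, 1, 2, 3, 4, 5, which includes 0.

Yes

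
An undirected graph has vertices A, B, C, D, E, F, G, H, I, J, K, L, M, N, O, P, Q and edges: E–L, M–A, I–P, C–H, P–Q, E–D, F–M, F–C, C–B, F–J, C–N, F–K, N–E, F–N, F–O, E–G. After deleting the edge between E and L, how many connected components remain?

3

Before removal there are 2 components.
E–L is a bridge — removing it separates E's side from L's side.
After removal: 3 components.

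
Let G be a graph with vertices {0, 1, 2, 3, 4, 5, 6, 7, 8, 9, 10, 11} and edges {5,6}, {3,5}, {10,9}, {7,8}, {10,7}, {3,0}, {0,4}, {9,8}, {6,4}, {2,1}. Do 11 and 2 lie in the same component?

No

The component containing 11 is {11}, and 2 is not in it.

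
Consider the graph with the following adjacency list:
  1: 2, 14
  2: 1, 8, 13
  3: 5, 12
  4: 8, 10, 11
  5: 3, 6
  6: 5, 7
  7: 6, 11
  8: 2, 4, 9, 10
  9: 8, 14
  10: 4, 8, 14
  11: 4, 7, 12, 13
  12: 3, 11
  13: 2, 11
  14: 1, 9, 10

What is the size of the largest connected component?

14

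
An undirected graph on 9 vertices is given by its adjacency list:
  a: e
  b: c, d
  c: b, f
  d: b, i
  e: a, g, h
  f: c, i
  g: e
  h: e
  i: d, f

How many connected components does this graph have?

2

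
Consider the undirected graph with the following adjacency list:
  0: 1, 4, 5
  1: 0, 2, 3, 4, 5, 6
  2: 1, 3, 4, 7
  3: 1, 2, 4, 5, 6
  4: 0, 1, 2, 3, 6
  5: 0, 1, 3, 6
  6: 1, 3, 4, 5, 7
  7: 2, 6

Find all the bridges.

none

The edges on the cycle 1-4-6-1 are not bridges since each lies on that cycle.
Every edge lies on some cycle, so there are no bridges.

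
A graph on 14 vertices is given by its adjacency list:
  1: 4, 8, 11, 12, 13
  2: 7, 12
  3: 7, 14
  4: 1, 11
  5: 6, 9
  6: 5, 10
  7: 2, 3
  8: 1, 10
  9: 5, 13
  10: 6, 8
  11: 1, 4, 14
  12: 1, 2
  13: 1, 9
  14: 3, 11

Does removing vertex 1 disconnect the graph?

Yes

Deleting 1 raises the number of components from 1 to 2, so 1 is a cut vertex.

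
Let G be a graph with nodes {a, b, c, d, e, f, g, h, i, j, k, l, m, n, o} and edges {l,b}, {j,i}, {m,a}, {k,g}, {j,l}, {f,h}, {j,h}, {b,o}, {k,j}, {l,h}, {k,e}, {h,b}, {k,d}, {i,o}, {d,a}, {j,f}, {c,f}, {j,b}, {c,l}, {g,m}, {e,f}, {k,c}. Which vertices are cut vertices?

k

Removing k increases the component count from 2 to 3, so k is a cut vertex.
By contrast removing m leaves 2 components; it is not a cut vertex. No other vertex is a cut vertex either.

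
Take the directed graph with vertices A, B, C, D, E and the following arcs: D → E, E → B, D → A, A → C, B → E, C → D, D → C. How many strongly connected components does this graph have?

2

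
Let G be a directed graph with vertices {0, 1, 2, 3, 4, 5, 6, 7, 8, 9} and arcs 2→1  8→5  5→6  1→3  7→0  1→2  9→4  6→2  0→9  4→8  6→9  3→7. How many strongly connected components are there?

1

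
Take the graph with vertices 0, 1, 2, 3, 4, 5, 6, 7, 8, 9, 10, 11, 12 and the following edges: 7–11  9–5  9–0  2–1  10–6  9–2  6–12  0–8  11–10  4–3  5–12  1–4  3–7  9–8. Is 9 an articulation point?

Yes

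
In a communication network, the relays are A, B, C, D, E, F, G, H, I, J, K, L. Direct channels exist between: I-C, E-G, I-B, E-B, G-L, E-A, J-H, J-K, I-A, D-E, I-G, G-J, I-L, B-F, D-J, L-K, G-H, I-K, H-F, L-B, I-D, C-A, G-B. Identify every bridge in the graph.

The edges on the cycle I-D-E-A-C-I are not bridges since each lies on that cycle.
Every edge lies on some cycle, so there are no bridges.

none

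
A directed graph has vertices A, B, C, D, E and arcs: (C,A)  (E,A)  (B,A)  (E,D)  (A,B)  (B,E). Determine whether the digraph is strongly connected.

There is no directed path from A to C, so the graph is not strongly connected.

No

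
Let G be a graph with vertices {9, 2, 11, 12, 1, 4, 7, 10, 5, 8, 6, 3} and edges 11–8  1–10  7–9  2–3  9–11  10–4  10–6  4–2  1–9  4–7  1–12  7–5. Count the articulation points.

7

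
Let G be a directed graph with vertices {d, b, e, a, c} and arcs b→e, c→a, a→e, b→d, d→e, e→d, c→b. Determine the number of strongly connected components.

{d, e} are all mutually reachable — one SCC of size 2.
{a} is an SCC by itself.
{b} is an SCC by itself.
{c} is an SCC by itself.
That gives 4 strongly connected components.

4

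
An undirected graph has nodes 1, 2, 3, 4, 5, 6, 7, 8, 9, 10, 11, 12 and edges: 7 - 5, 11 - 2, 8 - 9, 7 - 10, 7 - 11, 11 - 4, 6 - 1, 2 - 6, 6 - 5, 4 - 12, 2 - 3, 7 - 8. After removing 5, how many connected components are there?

1

With 5 gone, the remaining components are: {1, 2, 3, 4, 6, 7, 8, 9, 10, 11, 12}.
That is 1 component.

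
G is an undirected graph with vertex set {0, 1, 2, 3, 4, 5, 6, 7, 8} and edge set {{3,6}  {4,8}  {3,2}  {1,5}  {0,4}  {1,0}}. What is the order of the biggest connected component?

7 is isolated — a component by itself.
Starting from 2 we can reach 2, 3, 6. That is one component of size 3.
Starting from 0 we can reach 0, 1, 4, 5, 8. That is one component of size 5.
The largest has 5 vertices.

5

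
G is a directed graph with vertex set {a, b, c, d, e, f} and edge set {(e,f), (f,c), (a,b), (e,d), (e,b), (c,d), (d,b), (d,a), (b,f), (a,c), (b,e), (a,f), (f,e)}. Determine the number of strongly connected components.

1

{a, b, c, d, e, f} are all mutually reachable — one SCC of size 6.
That gives 1 strongly connected component.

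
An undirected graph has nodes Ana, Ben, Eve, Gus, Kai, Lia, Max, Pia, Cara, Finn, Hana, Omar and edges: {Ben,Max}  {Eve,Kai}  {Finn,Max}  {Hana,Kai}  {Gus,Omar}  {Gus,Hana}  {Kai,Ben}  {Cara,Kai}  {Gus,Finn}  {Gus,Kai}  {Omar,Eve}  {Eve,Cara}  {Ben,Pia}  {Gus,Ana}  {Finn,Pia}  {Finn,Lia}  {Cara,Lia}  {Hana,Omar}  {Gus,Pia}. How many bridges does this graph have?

The edges on the cycle Gus-Hana-Omar-Eve-Cara-Lia-Finn-Gus are not bridges since each lies on that cycle.
But removing Gus—Ana disconnects Gus from Ana — this is a bridge.

1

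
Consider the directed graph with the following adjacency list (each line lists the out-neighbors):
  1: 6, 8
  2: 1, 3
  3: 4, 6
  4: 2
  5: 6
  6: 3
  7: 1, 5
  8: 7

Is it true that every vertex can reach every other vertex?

Yes

From 4 we can reach every vertex (1, 2, 3, 4, 5, 6, 7, 8), and every vertex can reach 4 (1, 2, 3, 4, 5, 6, 7, 8). So the whole graph is one strongly connected component.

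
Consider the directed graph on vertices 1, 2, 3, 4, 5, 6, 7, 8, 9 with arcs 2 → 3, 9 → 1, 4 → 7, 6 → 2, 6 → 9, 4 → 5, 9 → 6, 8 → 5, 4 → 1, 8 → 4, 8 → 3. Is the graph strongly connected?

There is no directed path from 1 to 4, so the graph is not strongly connected.

No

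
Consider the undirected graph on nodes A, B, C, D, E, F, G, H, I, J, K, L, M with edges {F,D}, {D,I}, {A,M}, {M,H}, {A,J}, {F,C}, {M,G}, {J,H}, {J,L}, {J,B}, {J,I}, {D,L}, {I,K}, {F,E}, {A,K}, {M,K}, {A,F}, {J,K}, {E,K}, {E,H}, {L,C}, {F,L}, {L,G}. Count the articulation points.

Removing J increases the component count from 1 to 2, so J is a cut vertex.
By contrast removing D leaves 1 component; it is not a cut vertex. No other vertex is a cut vertex either.

1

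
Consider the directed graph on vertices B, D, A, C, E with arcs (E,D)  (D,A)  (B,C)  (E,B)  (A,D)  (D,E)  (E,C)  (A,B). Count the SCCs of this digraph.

{A, D, E} are all mutually reachable — one SCC of size 3.
{B} is an SCC by itself.
{C} is an SCC by itself.
That gives 3 strongly connected components.

3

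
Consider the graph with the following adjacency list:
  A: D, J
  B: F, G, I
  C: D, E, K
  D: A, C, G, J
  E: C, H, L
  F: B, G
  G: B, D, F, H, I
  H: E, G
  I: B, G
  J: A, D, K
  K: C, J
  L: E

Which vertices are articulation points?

E, G

Removing E increases the component count from 1 to 2, so E is a cut vertex.
Removing G increases the component count from 1 to 2, so G is a cut vertex.
By contrast removing K leaves 1 component; it is not a cut vertex. No other vertex is a cut vertex either.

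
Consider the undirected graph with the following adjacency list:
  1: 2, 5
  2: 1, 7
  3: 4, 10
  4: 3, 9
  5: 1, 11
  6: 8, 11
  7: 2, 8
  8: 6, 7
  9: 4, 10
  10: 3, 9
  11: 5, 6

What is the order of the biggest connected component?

Starting from 3 we can reach 3, 4, 9, 10. That is one component of size 4.
Starting from 1 we can reach 1, 2, 5, 6, 7, 8, 11. That is one component of size 7.
The largest has 7 vertices.

7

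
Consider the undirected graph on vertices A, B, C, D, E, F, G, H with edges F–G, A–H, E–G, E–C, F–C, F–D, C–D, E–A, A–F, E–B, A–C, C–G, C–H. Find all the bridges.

B-E

The edges on the cycle A-F-G-C-A are not bridges since each lies on that cycle.
But removing B–E disconnects B from E — this is a bridge.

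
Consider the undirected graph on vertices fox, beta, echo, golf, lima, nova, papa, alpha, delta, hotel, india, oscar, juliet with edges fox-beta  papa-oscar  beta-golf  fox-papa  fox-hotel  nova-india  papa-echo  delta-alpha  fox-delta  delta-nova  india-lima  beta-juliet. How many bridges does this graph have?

removing india-nova disconnects india from nova; removing papa-fox disconnects papa from fox; removing beta-golf disconnects beta from golf; removing india-lima disconnects india from lima — these are bridges.
In total 12 edges are bridges.

12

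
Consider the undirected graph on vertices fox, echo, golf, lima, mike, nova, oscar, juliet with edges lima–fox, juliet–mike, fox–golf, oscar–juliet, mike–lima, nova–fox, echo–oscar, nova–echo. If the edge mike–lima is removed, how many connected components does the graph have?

mike and lima are still connected via mike-juliet-oscar-echo-nova-fox-lima, so the component count stays at 1.

1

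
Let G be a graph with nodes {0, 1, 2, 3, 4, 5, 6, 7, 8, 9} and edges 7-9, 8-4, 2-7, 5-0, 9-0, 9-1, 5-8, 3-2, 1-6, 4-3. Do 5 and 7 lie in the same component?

From 5 we can reach 0, 1, 2, 3, 4, 5, 6, 7, 8, 9, which includes 7.

Yes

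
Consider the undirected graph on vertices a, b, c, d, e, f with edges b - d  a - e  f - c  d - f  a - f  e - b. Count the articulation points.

1

Removing f increases the component count from 1 to 2, so f is a cut vertex.
By contrast removing b leaves 1 component; it is not a cut vertex. No other vertex is a cut vertex either.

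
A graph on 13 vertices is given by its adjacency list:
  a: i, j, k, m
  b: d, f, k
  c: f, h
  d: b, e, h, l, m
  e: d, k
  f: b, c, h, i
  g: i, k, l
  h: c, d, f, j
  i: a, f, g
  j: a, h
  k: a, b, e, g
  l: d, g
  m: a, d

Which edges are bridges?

The edges on the cycle j-a-k-g-l-d-h-j are not bridges since each lies on that cycle.
Every edge lies on some cycle, so there are no bridges.

none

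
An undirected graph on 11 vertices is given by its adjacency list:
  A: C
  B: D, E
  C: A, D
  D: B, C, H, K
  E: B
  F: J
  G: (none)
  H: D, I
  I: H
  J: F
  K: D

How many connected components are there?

G is isolated — a component by itself.
Starting from F we can reach F, J. That is one component of size 2.
Starting from A we can reach A, B, C, D, E, H, I, K. That is one component of size 8.
Total: 3 components.

3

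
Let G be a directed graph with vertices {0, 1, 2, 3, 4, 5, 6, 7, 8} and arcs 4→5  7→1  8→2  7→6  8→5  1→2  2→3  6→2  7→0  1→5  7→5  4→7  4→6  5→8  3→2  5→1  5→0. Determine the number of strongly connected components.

6

{1, 5, 8} are all mutually reachable — one SCC of size 3.
{2, 3} are all mutually reachable — one SCC of size 2.
{0} is an SCC by itself.
{6} is an SCC by itself.
{7} is an SCC by itself.
(and 1 more singleton SCC)
That gives 6 strongly connected components.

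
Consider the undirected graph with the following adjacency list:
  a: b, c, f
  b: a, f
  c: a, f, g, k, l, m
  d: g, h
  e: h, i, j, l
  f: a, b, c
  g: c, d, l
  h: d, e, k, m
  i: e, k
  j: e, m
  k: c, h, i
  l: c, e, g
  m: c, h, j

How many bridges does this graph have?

The edges on the cycle c-f-b-a-c are not bridges since each lies on that cycle.
Every edge lies on some cycle, so there are no bridges.

0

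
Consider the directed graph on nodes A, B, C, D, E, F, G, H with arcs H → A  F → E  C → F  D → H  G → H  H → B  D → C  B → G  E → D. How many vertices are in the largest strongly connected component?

{C, D, E, F} are all mutually reachable — one SCC of size 4.
{B, G, H} are all mutually reachable — one SCC of size 3.
{A} is an SCC by itself.
The largest has 4 vertices.

4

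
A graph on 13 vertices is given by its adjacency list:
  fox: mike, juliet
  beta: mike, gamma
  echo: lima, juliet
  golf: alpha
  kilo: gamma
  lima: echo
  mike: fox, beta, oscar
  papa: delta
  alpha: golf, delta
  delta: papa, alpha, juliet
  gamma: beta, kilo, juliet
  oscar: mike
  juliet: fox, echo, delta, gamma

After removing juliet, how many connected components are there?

With juliet gone, the remaining components are: {echo, lima}; {golf, papa, alpha, delta}; {fox, beta, kilo, mike, gamma, oscar}.
That is 3 components.

3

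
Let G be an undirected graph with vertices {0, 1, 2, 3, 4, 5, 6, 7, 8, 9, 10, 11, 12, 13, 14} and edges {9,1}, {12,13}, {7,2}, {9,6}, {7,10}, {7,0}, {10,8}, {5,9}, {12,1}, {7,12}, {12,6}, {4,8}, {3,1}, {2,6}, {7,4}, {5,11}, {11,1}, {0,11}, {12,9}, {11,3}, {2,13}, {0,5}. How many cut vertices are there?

Removing 7 increases the component count from 2 to 3, so 7 is a cut vertex.
By contrast removing 1 leaves 2 components; it is not a cut vertex. No other vertex is a cut vertex either.

1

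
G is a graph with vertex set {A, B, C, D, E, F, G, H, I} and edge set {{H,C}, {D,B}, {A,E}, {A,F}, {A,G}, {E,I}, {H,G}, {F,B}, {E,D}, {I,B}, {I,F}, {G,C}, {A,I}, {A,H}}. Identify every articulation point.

Removing A increases the component count from 1 to 2, so A is a cut vertex.
By contrast removing D leaves 1 component; it is not a cut vertex. No other vertex is a cut vertex either.

A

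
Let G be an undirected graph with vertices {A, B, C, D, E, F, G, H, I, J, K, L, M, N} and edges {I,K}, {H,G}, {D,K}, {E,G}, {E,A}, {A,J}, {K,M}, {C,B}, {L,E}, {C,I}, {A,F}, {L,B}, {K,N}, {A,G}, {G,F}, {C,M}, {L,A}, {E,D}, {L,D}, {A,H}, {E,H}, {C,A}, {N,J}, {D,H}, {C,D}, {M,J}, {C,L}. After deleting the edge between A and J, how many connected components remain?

1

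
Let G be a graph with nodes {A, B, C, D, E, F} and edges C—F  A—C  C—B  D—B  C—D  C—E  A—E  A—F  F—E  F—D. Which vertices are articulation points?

Removing D, for instance, still leaves 1 component. No single vertex removal increases the component count — the graph has no articulation points.

none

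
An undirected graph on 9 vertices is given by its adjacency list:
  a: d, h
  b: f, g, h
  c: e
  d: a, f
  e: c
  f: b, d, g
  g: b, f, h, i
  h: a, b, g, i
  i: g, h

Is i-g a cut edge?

After removing i-g, the path i-h-g still connects them, so the edge is not a bridge.

No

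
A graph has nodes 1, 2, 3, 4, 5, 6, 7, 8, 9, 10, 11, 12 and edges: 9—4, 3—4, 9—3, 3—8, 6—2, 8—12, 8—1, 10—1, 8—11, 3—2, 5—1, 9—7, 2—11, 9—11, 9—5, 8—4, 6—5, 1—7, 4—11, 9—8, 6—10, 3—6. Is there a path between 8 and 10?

Yes

From 8 we can reach 1, 2, 3, 4, 5, 6, 7, 8, 9, 10, 11, 12, which includes 10.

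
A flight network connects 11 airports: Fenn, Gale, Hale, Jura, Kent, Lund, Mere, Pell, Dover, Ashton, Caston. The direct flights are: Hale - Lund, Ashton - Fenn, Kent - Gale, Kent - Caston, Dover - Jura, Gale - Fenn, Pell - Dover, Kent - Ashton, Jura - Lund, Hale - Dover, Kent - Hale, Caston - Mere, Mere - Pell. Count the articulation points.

1

Removing Kent increases the component count from 1 to 2, so Kent is a cut vertex.
By contrast removing Jura leaves 1 component; it is not a cut vertex. No other vertex is a cut vertex either.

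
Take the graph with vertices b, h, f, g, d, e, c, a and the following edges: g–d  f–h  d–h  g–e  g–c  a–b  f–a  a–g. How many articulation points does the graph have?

2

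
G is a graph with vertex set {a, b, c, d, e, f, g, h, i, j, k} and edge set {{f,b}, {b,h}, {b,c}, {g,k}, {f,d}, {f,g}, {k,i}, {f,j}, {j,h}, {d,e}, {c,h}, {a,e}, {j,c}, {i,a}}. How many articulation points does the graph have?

1

Removing f increases the component count from 1 to 2, so f is a cut vertex.
By contrast removing g leaves 1 component; it is not a cut vertex. No other vertex is a cut vertex either.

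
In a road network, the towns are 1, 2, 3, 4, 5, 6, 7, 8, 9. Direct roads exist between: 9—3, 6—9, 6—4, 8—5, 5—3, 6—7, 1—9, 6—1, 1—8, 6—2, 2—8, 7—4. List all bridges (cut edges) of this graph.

The edges on the cycle 6-7-4-6 are not bridges since each lies on that cycle.
Every edge lies on some cycle, so there are no bridges.

none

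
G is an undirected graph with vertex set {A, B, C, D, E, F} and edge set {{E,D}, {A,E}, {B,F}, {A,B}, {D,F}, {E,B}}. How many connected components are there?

C is isolated — a component by itself.
Starting from A we can reach A, B, D, E, F. That is one component of size 5.
Total: 2 components.

2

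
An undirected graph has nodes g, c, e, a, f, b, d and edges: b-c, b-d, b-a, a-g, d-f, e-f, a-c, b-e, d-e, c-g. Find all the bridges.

none

The edges on the cycle b-d-f-e-b are not bridges since each lies on that cycle.
Every edge lies on some cycle, so there are no bridges.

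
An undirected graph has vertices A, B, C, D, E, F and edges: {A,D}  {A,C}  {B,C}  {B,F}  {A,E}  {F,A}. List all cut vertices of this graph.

A

Removing A increases the component count from 1 to 3, so A is a cut vertex.
By contrast removing F leaves 1 component; it is not a cut vertex. No other vertex is a cut vertex either.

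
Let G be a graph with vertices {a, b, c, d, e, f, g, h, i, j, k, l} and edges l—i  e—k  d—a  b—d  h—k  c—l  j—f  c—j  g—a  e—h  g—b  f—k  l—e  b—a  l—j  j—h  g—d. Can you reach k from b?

No

The component containing b is {a, b, d, g}, and k is not in it.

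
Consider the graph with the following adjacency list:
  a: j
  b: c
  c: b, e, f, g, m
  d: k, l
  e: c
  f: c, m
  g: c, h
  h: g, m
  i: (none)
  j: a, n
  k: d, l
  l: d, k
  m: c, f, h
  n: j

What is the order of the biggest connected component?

i is isolated — a component by itself.
Starting from d we can reach d, k, l. That is one component of size 3.
Starting from a we can reach a, j, n. That is one component of size 3.
Starting from b we can reach b, c, e, f, g, h, m. That is one component of size 7.
The largest has 7 vertices.

7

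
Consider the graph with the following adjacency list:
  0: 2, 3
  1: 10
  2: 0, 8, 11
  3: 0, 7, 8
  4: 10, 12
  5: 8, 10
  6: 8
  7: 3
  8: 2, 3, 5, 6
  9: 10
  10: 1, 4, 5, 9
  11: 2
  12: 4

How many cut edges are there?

The edges on the cycle 3-8-2-0-3 are not bridges since each lies on that cycle.
But removing 1-10 disconnects 1 from 10; removing 3-7 disconnects 3 from 7; removing 4-12 disconnects 4 from 12; removing 5-10 disconnects 5 from 10 — these are bridges.
In total 9 edges are bridges.

9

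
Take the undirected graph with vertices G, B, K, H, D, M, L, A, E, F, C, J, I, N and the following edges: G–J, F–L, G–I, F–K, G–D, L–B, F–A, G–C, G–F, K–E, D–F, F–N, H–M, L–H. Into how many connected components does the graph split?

1

Starting from A we can reach A, B, C, D, E, F, G, H, I, J, K, L, M, N. That is one component of size 14.
Total: 1 component.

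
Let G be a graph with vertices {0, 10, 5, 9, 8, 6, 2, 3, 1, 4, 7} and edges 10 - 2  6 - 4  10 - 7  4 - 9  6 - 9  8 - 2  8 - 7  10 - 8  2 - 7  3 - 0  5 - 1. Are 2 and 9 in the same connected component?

No

The component containing 2 is {2, 7, 8, 10}, and 9 is not in it.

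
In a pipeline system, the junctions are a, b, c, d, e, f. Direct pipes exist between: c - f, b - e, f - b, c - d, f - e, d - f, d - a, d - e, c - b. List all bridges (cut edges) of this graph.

a-d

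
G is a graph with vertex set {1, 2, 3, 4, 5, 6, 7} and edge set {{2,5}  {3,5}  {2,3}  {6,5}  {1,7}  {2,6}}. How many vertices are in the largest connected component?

4 is isolated — a component by itself.
Starting from 1 we can reach 1, 7. That is one component of size 2.
Starting from 2 we can reach 2, 3, 5, 6. That is one component of size 4.
The largest has 4 vertices.

4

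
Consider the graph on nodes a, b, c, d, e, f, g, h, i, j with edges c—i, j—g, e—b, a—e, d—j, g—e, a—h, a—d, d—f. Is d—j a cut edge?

After removing d—j, the path d-a-e-g-j still connects them, so the edge is not a bridge.

No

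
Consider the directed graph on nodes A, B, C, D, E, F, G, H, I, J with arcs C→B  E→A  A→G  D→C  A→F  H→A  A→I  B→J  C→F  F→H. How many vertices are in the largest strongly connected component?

3

{A, F, H} are all mutually reachable — one SCC of size 3.
{J} is an SCC by itself.
{I} is an SCC by itself.
{D} is an SCC by itself.
{C} is an SCC by itself.
(and 3 more singleton SCCs)
The largest has 3 vertices.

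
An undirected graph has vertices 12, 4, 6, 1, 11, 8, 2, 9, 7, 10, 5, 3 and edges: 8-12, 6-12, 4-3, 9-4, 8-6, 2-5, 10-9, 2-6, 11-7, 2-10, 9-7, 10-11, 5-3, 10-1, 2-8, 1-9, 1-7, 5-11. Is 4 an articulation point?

Deleting 4 leaves 1 component (was 1) (its neighbors 3, 9 remain connected to each other), so 4 is not a cut vertex.

No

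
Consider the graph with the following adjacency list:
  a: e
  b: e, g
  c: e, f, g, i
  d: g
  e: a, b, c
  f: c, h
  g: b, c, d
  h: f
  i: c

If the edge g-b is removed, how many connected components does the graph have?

g and b are still connected via g-c-e-b, so the component count stays at 1.

1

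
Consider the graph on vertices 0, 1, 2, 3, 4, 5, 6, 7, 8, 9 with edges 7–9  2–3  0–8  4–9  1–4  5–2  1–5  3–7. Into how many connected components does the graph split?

3

6 is isolated — a component by itself.
Starting from 0 we can reach 0, 8. That is one component of size 2.
Starting from 1 we can reach 1, 2, 3, 4, 5, 7, 9. That is one component of size 7.
Total: 3 components.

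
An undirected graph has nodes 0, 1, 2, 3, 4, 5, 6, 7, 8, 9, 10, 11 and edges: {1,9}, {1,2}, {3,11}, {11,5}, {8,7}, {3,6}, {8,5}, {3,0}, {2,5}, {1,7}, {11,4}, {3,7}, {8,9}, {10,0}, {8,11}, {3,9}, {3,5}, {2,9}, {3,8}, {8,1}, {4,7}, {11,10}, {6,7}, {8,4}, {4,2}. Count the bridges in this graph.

0

The edges on the cycle 8-11-4-2-9-1-8 are not bridges since each lies on that cycle.
Every edge lies on some cycle, so there are no bridges.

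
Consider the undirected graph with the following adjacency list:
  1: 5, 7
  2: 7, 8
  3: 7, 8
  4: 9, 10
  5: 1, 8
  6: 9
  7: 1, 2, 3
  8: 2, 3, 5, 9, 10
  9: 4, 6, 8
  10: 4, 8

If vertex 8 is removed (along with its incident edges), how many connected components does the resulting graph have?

With 8 gone, the remaining components are: {4, 6, 9, 10}; {1, 2, 3, 5, 7}.
That is 2 components.

2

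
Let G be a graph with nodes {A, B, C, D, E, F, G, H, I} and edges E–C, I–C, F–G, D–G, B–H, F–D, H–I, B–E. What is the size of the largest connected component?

5

A is isolated — a component by itself.
Starting from D we can reach D, F, G. That is one component of size 3.
Starting from B we can reach B, C, E, H, I. That is one component of size 5.
The largest has 5 vertices.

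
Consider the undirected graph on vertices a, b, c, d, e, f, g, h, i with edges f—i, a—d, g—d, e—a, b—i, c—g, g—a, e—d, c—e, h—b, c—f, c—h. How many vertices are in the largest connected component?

Starting from a we can reach a, b, c, d, e, f, g, h, i. That is one component of size 9.
The largest has 9 vertices.

9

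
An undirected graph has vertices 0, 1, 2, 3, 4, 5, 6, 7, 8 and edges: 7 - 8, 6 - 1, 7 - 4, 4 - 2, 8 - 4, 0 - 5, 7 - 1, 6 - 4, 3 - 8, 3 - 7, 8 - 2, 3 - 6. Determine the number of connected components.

2

Starting from 0 we can reach 0, 5. That is one component of size 2.
Starting from 1 we can reach 1, 2, 3, 4, 6, 7, 8. That is one component of size 7.
Total: 2 components.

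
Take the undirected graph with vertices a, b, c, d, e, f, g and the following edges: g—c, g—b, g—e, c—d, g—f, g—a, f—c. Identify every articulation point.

c, g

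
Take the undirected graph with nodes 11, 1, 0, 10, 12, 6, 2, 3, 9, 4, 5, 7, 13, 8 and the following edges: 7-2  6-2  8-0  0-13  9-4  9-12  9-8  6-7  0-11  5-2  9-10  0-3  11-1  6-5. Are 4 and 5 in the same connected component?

No

The component containing 4 is {0, 1, 3, 4, 8, 9, 10, 11, 12, 13}, and 5 is not in it.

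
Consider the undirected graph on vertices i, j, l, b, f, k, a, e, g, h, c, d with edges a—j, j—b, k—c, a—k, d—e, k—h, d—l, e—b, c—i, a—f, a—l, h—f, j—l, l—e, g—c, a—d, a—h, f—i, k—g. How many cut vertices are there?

Removing a increases the component count from 1 to 2, so a is a cut vertex.
By contrast removing d leaves 1 component; it is not a cut vertex. No other vertex is a cut vertex either.

1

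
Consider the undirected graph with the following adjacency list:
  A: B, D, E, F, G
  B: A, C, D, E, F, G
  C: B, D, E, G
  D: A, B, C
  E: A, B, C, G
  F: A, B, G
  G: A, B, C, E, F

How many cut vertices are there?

0

Removing E, for instance, still leaves 1 component. No single vertex removal increases the component count — the graph has no articulation points.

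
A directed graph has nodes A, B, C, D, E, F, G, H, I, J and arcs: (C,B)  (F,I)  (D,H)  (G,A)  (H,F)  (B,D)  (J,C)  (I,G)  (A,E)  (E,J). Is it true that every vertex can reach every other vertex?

From G we can reach every vertex (A, B, C, D, E, F, G, H, I, J), and every vertex can reach G (A, B, C, D, E, F, G, H, I, J). So the whole graph is one strongly connected component.

Yes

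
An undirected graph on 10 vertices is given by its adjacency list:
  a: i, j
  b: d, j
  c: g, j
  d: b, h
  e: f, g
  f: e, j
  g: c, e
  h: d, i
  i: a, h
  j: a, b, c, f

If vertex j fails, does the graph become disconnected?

Yes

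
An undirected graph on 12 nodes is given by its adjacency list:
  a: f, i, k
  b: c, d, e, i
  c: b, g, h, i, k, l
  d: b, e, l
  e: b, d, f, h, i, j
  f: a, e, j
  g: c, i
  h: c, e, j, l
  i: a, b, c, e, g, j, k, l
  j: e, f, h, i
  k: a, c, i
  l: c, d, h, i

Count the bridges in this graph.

The edges on the cycle i-a-k-c-i are not bridges since each lies on that cycle.
Every edge lies on some cycle, so there are no bridges.

0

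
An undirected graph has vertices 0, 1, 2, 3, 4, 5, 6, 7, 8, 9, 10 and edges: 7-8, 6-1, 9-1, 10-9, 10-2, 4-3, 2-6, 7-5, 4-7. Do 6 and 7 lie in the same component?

The component containing 6 is {1, 2, 6, 9, 10}, and 7 is not in it.

No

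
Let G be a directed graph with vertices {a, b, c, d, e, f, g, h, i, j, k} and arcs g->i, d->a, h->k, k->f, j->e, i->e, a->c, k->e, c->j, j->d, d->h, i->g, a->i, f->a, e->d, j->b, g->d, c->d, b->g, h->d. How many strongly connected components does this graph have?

1

{a, b, c, d, e, f, g, h, i, j, k} are all mutually reachable — one SCC of size 11.
That gives 1 strongly connected component.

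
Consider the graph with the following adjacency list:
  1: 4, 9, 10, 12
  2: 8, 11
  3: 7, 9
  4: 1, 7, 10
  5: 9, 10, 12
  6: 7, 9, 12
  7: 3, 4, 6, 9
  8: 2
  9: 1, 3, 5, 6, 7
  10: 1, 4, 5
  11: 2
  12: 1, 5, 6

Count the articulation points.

Removing 2 increases the component count from 2 to 3, so 2 is a cut vertex.
By contrast removing 6 leaves 2 components; it is not a cut vertex. No other vertex is a cut vertex either.

1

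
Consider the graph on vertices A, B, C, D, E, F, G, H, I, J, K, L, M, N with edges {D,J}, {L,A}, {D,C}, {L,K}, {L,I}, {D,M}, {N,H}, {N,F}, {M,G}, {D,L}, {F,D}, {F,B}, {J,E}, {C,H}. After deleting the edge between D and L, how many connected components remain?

Before removal there is 1 component.
D—L is a bridge — removing it separates D's side from L's side.
After removal: 2 components.

2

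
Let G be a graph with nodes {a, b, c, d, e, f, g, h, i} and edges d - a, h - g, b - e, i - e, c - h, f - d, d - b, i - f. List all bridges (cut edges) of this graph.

a-d, c-h, g-h

The edges on the cycle i-f-d-b-e-i are not bridges since each lies on that cycle.
But removing c - h disconnects c from h; removing d - a disconnects d from a; removing g - h disconnects g from h — these are bridges.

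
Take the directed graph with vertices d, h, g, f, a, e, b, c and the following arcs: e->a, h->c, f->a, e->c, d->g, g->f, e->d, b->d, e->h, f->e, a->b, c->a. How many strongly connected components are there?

1

{a, b, c, d, e, f, g, h} are all mutually reachable — one SCC of size 8.
That gives 1 strongly connected component.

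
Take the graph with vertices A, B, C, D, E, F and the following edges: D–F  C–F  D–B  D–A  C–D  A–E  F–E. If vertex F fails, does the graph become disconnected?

No

Deleting F leaves 1 component (was 1) (its neighbors C, D, E remain connected to each other), so F is not a cut vertex.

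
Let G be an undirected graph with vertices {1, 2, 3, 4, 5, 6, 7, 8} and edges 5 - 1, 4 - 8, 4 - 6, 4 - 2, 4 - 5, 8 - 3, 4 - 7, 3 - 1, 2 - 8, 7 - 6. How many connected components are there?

1

Starting from 1 we can reach 1, 2, 3, 4, 5, 6, 7, 8. That is one component of size 8.
Total: 1 component.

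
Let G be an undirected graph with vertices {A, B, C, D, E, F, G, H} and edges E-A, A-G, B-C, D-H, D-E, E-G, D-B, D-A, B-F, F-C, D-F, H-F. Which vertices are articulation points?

Removing D increases the component count from 1 to 2, so D is a cut vertex.
By contrast removing B leaves 1 component; it is not a cut vertex. No other vertex is a cut vertex either.

D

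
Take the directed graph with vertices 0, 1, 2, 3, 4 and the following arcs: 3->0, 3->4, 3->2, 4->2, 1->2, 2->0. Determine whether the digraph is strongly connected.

There is no directed path from 1 to 3, so the graph is not strongly connected.

No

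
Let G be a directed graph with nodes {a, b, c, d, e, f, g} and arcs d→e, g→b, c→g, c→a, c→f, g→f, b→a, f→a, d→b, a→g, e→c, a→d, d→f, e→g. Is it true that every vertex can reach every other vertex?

Yes

From c we can reach every vertex (a, b, c, d, e, f, g), and every vertex can reach c (a, b, c, d, e, f, g). So the whole graph is one strongly connected component.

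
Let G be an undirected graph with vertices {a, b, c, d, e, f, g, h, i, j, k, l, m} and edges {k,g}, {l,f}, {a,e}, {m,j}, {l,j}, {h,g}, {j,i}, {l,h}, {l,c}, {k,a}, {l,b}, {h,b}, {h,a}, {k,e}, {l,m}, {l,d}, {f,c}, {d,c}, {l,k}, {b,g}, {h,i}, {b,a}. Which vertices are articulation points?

Removing l increases the component count from 1 to 2, so l is a cut vertex.
By contrast removing b leaves 1 component; it is not a cut vertex. No other vertex is a cut vertex either.

l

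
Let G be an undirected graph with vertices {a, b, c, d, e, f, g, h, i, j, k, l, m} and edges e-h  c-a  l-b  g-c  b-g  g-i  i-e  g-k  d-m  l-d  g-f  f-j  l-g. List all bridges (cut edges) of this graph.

The edges on the cycle l-b-g-l are not bridges since each lies on that cycle.
But removing g-i disconnects g from i; removing m-d disconnects m from d; removing g-f disconnects g from f; removing e-h disconnects e from h — these are bridges.
In total 10 edges are bridges.

a-c, c-g, d-l, d-m, e-h, e-i, f-g, f-j, g-i, g-k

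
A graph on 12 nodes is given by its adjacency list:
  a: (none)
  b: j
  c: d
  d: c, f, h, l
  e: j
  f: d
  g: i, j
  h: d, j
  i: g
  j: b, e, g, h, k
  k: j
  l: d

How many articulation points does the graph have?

Removing d increases the component count from 2 to 5, so d is a cut vertex.
Removing g increases the component count from 2 to 3, so g is a cut vertex.
Removing h increases the component count from 2 to 3, so h is a cut vertex.
Likewise j is a cut vertex.
By contrast removing c leaves 2 components; it is not a cut vertex. No other vertex is a cut vertex either.

4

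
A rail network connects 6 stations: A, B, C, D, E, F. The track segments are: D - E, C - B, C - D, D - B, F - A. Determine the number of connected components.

2

Starting from A we can reach A, F. That is one component of size 2.
Starting from B we can reach B, C, D, E. That is one component of size 4.
Total: 2 components.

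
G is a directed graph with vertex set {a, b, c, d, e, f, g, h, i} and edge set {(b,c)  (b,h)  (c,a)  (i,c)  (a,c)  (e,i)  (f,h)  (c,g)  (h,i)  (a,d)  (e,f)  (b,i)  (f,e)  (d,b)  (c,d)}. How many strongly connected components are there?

{a, b, c, d, h, i} are all mutually reachable — one SCC of size 6.
{e, f} are all mutually reachable — one SCC of size 2.
{g} is an SCC by itself.
That gives 3 strongly connected components.

3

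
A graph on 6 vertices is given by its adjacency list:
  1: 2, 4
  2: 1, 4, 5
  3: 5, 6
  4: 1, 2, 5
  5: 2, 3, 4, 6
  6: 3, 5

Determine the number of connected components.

1

Starting from 1 we can reach 1, 2, 3, 4, 5, 6. That is one component of size 6.
Total: 1 component.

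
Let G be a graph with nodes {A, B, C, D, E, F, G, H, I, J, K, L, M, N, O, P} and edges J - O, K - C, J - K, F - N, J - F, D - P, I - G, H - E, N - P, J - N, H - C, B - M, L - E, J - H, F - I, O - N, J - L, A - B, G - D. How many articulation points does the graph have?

Removing B increases the component count from 2 to 3, so B is a cut vertex.
Removing J increases the component count from 2 to 3, so J is a cut vertex.
By contrast removing I leaves 2 components; it is not a cut vertex. No other vertex is a cut vertex either.

2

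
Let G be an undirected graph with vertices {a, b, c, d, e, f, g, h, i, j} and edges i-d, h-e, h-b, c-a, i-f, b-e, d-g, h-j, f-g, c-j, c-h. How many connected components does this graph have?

Starting from d we can reach d, f, g, i. That is one component of size 4.
Starting from a we can reach a, b, c, e, h, j. That is one component of size 6.
Total: 2 components.

2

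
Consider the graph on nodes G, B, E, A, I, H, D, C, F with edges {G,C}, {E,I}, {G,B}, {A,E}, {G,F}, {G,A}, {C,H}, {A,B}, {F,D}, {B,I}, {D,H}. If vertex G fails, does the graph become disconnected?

Deleting G raises the number of components from 1 to 2, so G is a cut vertex.

Yes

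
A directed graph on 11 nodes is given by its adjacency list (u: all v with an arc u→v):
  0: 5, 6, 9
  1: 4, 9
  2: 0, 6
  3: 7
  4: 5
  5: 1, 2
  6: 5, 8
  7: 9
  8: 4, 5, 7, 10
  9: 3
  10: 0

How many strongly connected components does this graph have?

{0, 1, 2, 4, 5, 6, 8, 10} are all mutually reachable — one SCC of size 8.
{3, 7, 9} are all mutually reachable — one SCC of size 3.
That gives 2 strongly connected components.

2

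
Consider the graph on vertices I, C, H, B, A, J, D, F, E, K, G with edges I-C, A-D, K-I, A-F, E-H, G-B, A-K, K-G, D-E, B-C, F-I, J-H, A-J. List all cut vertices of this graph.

A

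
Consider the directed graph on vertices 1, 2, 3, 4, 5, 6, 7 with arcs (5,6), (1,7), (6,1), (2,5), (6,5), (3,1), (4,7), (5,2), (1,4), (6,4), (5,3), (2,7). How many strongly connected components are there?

{2, 5, 6} are all mutually reachable — one SCC of size 3.
{7} is an SCC by itself.
{3} is an SCC by itself.
{4} is an SCC by itself.
{1} is an SCC by itself.
That gives 5 strongly connected components.

5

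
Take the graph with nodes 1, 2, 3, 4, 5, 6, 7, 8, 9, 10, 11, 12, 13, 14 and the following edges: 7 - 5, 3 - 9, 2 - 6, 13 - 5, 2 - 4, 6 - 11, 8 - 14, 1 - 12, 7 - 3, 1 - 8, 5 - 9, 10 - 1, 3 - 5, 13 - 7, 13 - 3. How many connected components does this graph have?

Starting from 2 we can reach 2, 4, 6, 11. That is one component of size 4.
Starting from 1 we can reach 1, 8, 10, 12, 14. That is one component of size 5.
Starting from 3 we can reach 3, 5, 7, 9, 13. That is one component of size 5.
Total: 3 components.

3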